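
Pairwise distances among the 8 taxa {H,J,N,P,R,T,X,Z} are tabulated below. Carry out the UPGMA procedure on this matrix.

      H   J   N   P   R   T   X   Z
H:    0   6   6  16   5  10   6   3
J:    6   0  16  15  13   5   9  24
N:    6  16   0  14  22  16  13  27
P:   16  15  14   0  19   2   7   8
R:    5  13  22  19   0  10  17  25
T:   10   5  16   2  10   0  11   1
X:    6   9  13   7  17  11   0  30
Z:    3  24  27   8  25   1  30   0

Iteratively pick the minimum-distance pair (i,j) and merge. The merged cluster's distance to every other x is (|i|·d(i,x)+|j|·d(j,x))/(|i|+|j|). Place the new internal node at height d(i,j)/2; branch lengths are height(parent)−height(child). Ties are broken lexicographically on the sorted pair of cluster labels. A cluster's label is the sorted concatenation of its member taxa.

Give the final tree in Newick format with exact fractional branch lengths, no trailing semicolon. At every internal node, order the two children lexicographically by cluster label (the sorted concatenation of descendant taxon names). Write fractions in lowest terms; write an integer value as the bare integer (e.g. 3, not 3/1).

((((H:5/2,R:5/2):11/4,(J:9/2,X:9/2):3/4):15/8,N:57/8):73/120,(P:5/2,(T:1/2,Z:1/2):2):157/30)

step 1: merge (T,Z) at d=1; branch lengths T→1/2, Z→1/2; new cluster TZ
  updated: d(H,TZ)=13/2, d(J,TZ)=29/2, d(N,TZ)=43/2, d(P,TZ)=5, d(R,TZ)=35/2, d(TZ,X)=41/2
step 2: merge (H,R) at d=5; branch lengths H→5/2, R→5/2; new cluster HR
  updated: d(HR,J)=19/2, d(HR,N)=14, d(HR,P)=35/2, d(HR,TZ)=12, d(HR,X)=23/2
step 3: merge (P,TZ) at d=5; branch lengths P→5/2, TZ→2; new cluster PTZ
  updated: d(HR,PTZ)=83/6, d(J,PTZ)=44/3, d(N,PTZ)=19, d(PTZ,X)=16
step 4: merge (J,X) at d=9; branch lengths J→9/2, X→9/2; new cluster JX
  updated: d(HR,JX)=21/2, d(JX,N)=29/2, d(JX,PTZ)=46/3
step 5: merge (HR,JX) at d=21/2; branch lengths HR→11/4, JX→3/4; new cluster HJRX
  updated: d(HJRX,N)=57/4, d(HJRX,PTZ)=175/12
step 6: merge (HJRX,N) at d=57/4; branch lengths HJRX→15/8, N→57/8; new cluster HJNRX
  updated: d(HJNRX,PTZ)=232/15
step 7: merge (HJNRX,PTZ) at d=232/15; branch lengths HJNRX→73/120, PTZ→157/30; new cluster HJNPRTXZ
final tree: ((((H:5/2,R:5/2):11/4,(J:9/2,X:9/2):3/4):15/8,N:57/8):73/120,(P:5/2,(T:1/2,Z:1/2):2):157/30)
total length: 4541/120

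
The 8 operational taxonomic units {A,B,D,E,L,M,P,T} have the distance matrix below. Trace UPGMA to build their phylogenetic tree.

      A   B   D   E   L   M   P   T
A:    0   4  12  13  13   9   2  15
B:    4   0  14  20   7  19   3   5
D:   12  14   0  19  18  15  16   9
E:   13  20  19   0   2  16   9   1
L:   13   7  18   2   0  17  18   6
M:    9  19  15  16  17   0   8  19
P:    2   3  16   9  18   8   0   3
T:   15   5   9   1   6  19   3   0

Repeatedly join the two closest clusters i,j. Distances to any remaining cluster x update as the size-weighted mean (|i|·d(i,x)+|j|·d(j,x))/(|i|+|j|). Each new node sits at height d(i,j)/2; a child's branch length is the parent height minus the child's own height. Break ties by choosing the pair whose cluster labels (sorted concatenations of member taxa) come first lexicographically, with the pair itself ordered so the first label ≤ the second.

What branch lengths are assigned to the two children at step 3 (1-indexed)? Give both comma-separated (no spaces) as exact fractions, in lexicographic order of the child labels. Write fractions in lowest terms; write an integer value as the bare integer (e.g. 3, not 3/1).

iteration 1: select E,T (d=1); attach at lengths (1/2, 1/2); label the merged cluster ET
  updated: d(A,ET)=14, d(B,ET)=25/2, d(D,ET)=14, d(ET,L)=4, d(ET,M)=35/2, d(ET,P)=6
iteration 2: select A,P (d=2); attach at lengths (1, 1); label the merged cluster AP
  updated: d(AP,B)=7/2, d(AP,D)=14, d(AP,ET)=10, d(AP,L)=31/2, d(AP,M)=17/2
iteration 3: select AP,B (d=7/2); attach at lengths (3/4, 7/4); label the merged cluster ABP
  updated: d(ABP,D)=14, d(ABP,ET)=65/6, d(ABP,L)=38/3, d(ABP,M)=12
iteration 4: select ET,L (d=4); attach at lengths (3/2, 2); label the merged cluster ELT
  updated: d(ABP,ELT)=103/9, d(D,ELT)=46/3, d(ELT,M)=52/3
iteration 5: select ABP,ELT (d=103/9); attach at lengths (143/36, 67/18); label the merged cluster ABELPT
  updated: d(ABELPT,D)=44/3, d(ABELPT,M)=44/3
iteration 6: select ABELPT,D (d=44/3); attach at lengths (29/18, 22/3); label the merged cluster ABDELPT
  updated: d(ABDELPT,M)=103/7
iteration 7: select ABDELPT,M (d=103/7); attach at lengths (1/42, 103/14); label the merged cluster ABDELMPT
final tree: (((((A:1,P:1):3/4,B:7/4):143/36,((E:1/2,T:1/2):3/2,L:2):67/18):29/18,D:22/3):1/42,M:103/14)
total length: 8321/252

3/4,7/4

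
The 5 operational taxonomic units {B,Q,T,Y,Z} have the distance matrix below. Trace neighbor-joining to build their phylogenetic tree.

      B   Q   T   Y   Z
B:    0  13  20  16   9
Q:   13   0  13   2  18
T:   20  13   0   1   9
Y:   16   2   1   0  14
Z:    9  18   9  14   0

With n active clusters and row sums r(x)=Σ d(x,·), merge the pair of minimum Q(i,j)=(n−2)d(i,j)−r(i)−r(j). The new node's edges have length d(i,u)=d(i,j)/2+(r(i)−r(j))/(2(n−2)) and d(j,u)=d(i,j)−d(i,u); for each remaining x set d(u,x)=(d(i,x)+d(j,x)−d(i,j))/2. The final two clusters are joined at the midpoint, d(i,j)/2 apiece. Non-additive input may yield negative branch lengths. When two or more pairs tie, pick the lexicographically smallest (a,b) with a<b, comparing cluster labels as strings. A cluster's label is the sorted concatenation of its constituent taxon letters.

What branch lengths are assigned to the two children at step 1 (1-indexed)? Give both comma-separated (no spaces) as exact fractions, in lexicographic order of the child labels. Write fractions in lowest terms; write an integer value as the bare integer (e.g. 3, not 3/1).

35/6,19/6

step 1: merge (B,Z) at d=9, Q=-81; branch lengths B→35/6, Z→19/6; new cluster BZ
  updated: d(BZ,Q)=11, d(BZ,T)=10, d(BZ,Y)=21/2
step 2: merge (BZ,Q) at d=11, Q=-71/2; branch lengths BZ→55/8, Q→33/8; new cluster BQZ
  updated: d(BQZ,T)=6, d(BQZ,Y)=3/4
step 3: merge (BQZ,T) at d=6, Q=-31/4; branch lengths BQZ→23/8, T→25/8; new cluster BQTZ
  updated: d(BQTZ,Y)=-17/8
step 4: merge (BQTZ,Y) at d=-17/8; branch lengths BQTZ→-17/16, Y→-17/16; new cluster BQTYZ
final tree: ((((B:35/6,Z:19/6):55/8,Q:33/8):23/8,T:25/8):-17/16,Y:-17/16)
total length: 191/8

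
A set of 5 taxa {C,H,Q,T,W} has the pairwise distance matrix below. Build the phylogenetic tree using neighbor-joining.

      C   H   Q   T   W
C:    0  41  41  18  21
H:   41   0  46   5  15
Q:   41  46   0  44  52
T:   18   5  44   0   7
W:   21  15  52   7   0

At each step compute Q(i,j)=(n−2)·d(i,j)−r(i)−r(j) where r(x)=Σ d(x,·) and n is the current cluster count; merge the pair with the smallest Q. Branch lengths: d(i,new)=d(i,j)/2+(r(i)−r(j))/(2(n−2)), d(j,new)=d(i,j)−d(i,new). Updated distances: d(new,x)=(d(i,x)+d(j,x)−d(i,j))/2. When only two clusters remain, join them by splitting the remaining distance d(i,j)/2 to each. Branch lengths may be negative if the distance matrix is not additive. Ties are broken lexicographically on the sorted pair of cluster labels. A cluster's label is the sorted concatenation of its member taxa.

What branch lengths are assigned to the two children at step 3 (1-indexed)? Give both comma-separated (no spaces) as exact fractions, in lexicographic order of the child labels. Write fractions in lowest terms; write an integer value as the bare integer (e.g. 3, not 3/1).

iteration 1: select C,Q (d=41, Q=-181); attach at lengths (61/6, 185/6); label the merged cluster CQ
  updated: d(CQ,H)=23, d(CQ,T)=21/2, d(CQ,W)=16
iteration 2: select CQ,W (d=16, Q=-111/2); attach at lengths (87/8, 41/8); label the merged cluster CQW
  updated: d(CQW,H)=11, d(CQW,T)=3/4
iteration 3: select CQW,H (d=11, Q=-67/4); attach at lengths (27/8, 61/8); label the merged cluster CHQW
  updated: d(CHQW,T)=-21/8
iteration 4: select CHQW,T (d=-21/8); attach at lengths (-21/16, -21/16); label the merged cluster CHQTW
final tree: ((((C:61/6,Q:185/6):87/8,W:41/8):27/8,H:61/8):-21/16,T:-21/16)
total length: 523/8

27/8,61/8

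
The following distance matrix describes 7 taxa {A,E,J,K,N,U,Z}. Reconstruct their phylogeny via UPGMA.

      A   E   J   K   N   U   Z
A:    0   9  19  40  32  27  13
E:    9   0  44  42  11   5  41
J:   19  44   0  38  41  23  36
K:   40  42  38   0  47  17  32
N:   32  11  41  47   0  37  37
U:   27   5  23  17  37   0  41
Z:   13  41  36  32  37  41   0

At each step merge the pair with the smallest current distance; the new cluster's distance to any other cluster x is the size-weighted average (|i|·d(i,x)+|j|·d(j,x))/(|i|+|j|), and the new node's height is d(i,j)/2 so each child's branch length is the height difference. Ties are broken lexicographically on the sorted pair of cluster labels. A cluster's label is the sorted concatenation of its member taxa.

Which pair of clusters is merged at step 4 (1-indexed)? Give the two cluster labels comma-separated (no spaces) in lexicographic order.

AZ,J

1. join E+U (d=5) ⇒ EU; edges |E|=5/2, |U|=5/2
  updated: d(A,EU)=18, d(EU,J)=67/2, d(EU,K)=59/2, d(EU,N)=24, d(EU,Z)=41
2. join A+Z (d=13) ⇒ AZ; edges |A|=13/2, |Z|=13/2
  updated: d(AZ,EU)=59/2, d(AZ,J)=55/2, d(AZ,K)=36, d(AZ,N)=69/2
3. join EU+N (d=24) ⇒ ENU; edges |EU|=19/2, |N|=12
  updated: d(AZ,ENU)=187/6, d(ENU,J)=36, d(ENU,K)=106/3
4. join AZ+J (d=55/2) ⇒ AJZ; edges |AZ|=29/4, |J|=55/4
  updated: d(AJZ,ENU)=295/9, d(AJZ,K)=110/3
5. join AJZ+ENU (d=295/9) ⇒ AEJNUZ; edges |AJZ|=95/36, |ENU|=79/18
  updated: d(AEJNUZ,K)=36
6. join AEJNUZ+K (d=36) ⇒ AEJKNUZ; edges |AEJNUZ|=29/18, |K|=18
final tree: ((((A:13/2,Z:13/2):29/4,J:55/4):95/36,((E:5/2,U:5/2):19/2,N:12):79/18):29/18,K:18)
total length: 3137/36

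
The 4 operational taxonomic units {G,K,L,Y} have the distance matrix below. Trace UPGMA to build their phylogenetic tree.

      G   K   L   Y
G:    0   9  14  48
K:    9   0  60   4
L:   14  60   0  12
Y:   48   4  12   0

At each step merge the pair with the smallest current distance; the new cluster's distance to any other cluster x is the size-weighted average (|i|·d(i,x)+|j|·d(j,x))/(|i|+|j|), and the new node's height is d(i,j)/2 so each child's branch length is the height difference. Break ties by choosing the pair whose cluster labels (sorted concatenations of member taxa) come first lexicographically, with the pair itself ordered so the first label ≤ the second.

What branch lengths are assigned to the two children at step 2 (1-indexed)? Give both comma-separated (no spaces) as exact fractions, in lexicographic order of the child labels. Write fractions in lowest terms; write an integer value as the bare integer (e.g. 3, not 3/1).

7,7

step 1: merge (K,Y) at d=4; branch lengths K→2, Y→2; new cluster KY
  updated: d(G,KY)=57/2, d(KY,L)=36
step 2: merge (G,L) at d=14; branch lengths G→7, L→7; new cluster GL
  updated: d(GL,KY)=129/4
step 3: merge (GL,KY) at d=129/4; branch lengths GL→73/8, KY→113/8; new cluster GKLY
final tree: ((G:7,L:7):73/8,(K:2,Y:2):113/8)
total length: 165/4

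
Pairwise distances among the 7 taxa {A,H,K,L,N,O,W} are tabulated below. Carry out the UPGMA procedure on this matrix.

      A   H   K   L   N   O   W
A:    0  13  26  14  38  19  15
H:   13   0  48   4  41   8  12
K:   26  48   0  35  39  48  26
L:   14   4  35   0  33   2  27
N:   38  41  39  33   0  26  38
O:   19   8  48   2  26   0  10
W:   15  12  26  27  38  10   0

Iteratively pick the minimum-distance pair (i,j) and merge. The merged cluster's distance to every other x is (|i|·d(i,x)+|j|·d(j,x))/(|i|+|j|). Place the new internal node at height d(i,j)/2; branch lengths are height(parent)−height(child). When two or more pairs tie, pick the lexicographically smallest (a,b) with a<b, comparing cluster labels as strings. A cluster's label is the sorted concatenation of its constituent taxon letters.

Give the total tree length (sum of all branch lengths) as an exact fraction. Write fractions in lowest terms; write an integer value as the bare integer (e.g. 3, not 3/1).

iteration 1: select L,O (d=2); attach at lengths (1, 1); label the merged cluster LO
  updated: d(A,LO)=33/2, d(H,LO)=6, d(K,LO)=83/2, d(LO,N)=59/2, d(LO,W)=37/2
iteration 2: select H,LO (d=6); attach at lengths (3, 2); label the merged cluster HLO
  updated: d(A,HLO)=46/3, d(HLO,K)=131/3, d(HLO,N)=100/3, d(HLO,W)=49/3
iteration 3: select A,W (d=15); attach at lengths (15/2, 15/2); label the merged cluster AW
  updated: d(AW,HLO)=95/6, d(AW,K)=26, d(AW,N)=38
iteration 4: select AW,HLO (d=95/6); attach at lengths (5/12, 59/12); label the merged cluster AHLOW
  updated: d(AHLOW,K)=183/5, d(AHLOW,N)=176/5
iteration 5: select AHLOW,N (d=176/5); attach at lengths (581/60, 88/5); label the merged cluster AHLNOW
  updated: d(AHLNOW,K)=37
iteration 6: select AHLNOW,K (d=37); attach at lengths (9/10, 37/2); label the merged cluster AHKLNOW
final tree: ((((A:15/2,W:15/2):5/12,(H:3,(L:1,O:1):2):59/12):581/60,N:88/5):9/10,K:37/2)
total length: 4441/60

4441/60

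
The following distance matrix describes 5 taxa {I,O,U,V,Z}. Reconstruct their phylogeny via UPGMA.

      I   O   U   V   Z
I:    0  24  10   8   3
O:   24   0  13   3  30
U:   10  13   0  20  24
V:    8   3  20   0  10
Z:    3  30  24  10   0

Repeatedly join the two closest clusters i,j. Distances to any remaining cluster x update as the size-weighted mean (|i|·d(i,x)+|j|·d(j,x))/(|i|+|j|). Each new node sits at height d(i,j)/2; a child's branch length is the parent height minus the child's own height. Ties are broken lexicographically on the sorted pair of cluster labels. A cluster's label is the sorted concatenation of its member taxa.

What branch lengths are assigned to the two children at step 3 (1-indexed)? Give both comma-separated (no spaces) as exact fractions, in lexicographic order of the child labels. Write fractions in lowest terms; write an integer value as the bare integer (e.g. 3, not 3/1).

27/4,33/4

iteration 1: select I,Z (d=3); attach at lengths (3/2, 3/2); label the merged cluster IZ
  updated: d(IZ,O)=27, d(IZ,U)=17, d(IZ,V)=9
iteration 2: select O,V (d=3); attach at lengths (3/2, 3/2); label the merged cluster OV
  updated: d(IZ,OV)=18, d(OV,U)=33/2
iteration 3: select OV,U (d=33/2); attach at lengths (27/4, 33/4); label the merged cluster OUV
  updated: d(IZ,OUV)=53/3
iteration 4: select IZ,OUV (d=53/3); attach at lengths (22/3, 7/12); label the merged cluster IOUVZ
final tree: ((I:3/2,Z:3/2):22/3,((O:3/2,V:3/2):27/4,U:33/4):7/12)
total length: 347/12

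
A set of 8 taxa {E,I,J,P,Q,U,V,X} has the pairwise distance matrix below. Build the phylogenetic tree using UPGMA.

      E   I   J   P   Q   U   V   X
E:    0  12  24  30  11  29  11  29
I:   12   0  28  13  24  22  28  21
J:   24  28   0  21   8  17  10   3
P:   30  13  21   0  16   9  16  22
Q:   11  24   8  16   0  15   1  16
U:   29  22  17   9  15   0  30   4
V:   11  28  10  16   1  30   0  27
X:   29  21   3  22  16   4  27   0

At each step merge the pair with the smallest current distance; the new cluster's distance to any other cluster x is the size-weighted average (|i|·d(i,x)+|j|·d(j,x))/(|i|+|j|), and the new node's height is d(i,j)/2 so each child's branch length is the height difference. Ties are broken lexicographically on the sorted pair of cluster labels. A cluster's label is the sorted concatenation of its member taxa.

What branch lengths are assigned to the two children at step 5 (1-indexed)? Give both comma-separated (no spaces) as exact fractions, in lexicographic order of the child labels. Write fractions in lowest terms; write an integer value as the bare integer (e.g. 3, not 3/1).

13/2,7/2

step 1: merge (Q,V) at d=1; branch lengths Q→1/2, V→1/2; new cluster QV
  updated: d(E,QV)=11, d(I,QV)=26, d(J,QV)=9, d(P,QV)=16, d(QV,U)=45/2, d(QV,X)=43/2
step 2: merge (J,X) at d=3; branch lengths J→3/2, X→3/2; new cluster JX
  updated: d(E,JX)=53/2, d(I,JX)=49/2, d(JX,P)=43/2, d(JX,QV)=61/4, d(JX,U)=21/2
step 3: merge (P,U) at d=9; branch lengths P→9/2, U→9/2; new cluster PU
  updated: d(E,PU)=59/2, d(I,PU)=35/2, d(JX,PU)=16, d(PU,QV)=77/4
step 4: merge (E,QV) at d=11; branch lengths E→11/2, QV→5; new cluster EQV
  updated: d(EQV,I)=64/3, d(EQV,JX)=19, d(EQV,PU)=68/3
step 5: merge (JX,PU) at d=16; branch lengths JX→13/2, PU→7/2; new cluster JPUX
  updated: d(EQV,JPUX)=125/6, d(I,JPUX)=21
step 6: merge (EQV,JPUX) at d=125/6; branch lengths EQV→59/12, JPUX→29/12; new cluster EJPQUVX
  updated: d(EJPQUVX,I)=148/7
step 7: merge (EJPQUVX,I) at d=148/7; branch lengths EJPQUVX→13/84, I→74/7; new cluster EIJPQUVX
final tree: (((E:11/2,(Q:1/2,V:1/2):5):59/12,((J:3/2,X:3/2):13/2,(P:9/2,U:9/2):7/2):29/12):13/84,I:74/7)
total length: 4331/84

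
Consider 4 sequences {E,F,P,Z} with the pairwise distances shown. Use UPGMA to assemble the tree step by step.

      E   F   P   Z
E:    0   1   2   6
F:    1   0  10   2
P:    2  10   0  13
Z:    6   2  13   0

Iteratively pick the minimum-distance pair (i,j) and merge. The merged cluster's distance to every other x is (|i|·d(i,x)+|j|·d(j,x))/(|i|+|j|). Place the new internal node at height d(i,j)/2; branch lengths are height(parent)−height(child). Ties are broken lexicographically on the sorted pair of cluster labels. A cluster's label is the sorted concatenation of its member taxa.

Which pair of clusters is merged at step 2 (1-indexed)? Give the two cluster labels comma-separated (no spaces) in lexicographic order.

1. join E+F (d=1) ⇒ EF; edges |E|=1/2, |F|=1/2
  updated: d(EF,P)=6, d(EF,Z)=4
2. join EF+Z (d=4) ⇒ EFZ; edges |EF|=3/2, |Z|=2
  updated: d(EFZ,P)=25/3
3. join EFZ+P (d=25/3) ⇒ EFPZ; edges |EFZ|=13/6, |P|=25/6
final tree: (((E:1/2,F:1/2):3/2,Z:2):13/6,P:25/6)
total length: 65/6

EF,Z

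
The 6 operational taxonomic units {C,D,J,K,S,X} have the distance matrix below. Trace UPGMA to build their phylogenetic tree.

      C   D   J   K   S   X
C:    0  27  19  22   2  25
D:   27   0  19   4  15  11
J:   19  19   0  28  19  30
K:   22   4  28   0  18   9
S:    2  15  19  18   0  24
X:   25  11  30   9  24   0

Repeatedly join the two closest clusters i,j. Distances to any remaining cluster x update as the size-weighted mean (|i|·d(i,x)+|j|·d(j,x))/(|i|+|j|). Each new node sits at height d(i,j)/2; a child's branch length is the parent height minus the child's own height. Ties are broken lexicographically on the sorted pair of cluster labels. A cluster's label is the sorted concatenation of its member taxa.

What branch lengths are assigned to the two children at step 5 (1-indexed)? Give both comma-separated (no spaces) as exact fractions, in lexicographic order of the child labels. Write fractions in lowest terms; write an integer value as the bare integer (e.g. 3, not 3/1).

37/18,59/9

step 1: merge (C,S) at d=2; branch lengths C→1, S→1; new cluster CS
  updated: d(CS,D)=21, d(CS,J)=19, d(CS,K)=20, d(CS,X)=49/2
step 2: merge (D,K) at d=4; branch lengths D→2, K→2; new cluster DK
  updated: d(CS,DK)=41/2, d(DK,J)=47/2, d(DK,X)=10
step 3: merge (DK,X) at d=10; branch lengths DK→3, X→5; new cluster DKX
  updated: d(CS,DKX)=131/6, d(DKX,J)=77/3
step 4: merge (CS,J) at d=19; branch lengths CS→17/2, J→19/2; new cluster CJS
  updated: d(CJS,DKX)=208/9
step 5: merge (CJS,DKX) at d=208/9; branch lengths CJS→37/18, DKX→59/9; new cluster CDJKSX
final tree: (((C:1,S:1):17/2,J:19/2):37/18,((D:2,K:2):3,X:5):59/9)
total length: 731/18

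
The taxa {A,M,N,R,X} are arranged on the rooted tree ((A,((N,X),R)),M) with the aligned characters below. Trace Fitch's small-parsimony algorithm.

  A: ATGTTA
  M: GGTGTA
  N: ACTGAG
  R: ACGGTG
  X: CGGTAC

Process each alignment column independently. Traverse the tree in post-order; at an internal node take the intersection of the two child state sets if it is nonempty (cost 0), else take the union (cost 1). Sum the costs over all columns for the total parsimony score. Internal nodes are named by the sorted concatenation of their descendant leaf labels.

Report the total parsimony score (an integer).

12

[col 0] NX: children N:{A}, X:{C} ∪→ {A,C}; cost 1
[col 0] NRX: children NX:{A,C}, R:{A} ∩→ {A}; cost 0
[col 0] ANRX: children A:{A}, NRX:{A} ∩→ {A}; cost 0
[col 0] AMNRX: children ANRX:{A}, M:{G} ∪→ {A,G}; cost 1
[col 1] NX: children N:{C}, X:{G} ∪→ {C,G}; cost 1
[col 1] NRX: children NX:{C,G}, R:{C} ∩→ {C}; cost 0
[col 1] ANRX: children A:{T}, NRX:{C} ∪→ {C,T}; cost 1
[col 1] AMNRX: children ANRX:{C,T}, M:{G} ∪→ {C,G,T}; cost 1
[col 2] NX: children N:{T}, X:{G} ∪→ {G,T}; cost 1
[col 2] NRX: children NX:{G,T}, R:{G} ∩→ {G}; cost 0
[col 2] ANRX: children A:{G}, NRX:{G} ∩→ {G}; cost 0
[col 2] AMNRX: children ANRX:{G}, M:{T} ∪→ {G,T}; cost 1
[col 3] NX: children N:{G}, X:{T} ∪→ {G,T}; cost 1
[col 3] NRX: children NX:{G,T}, R:{G} ∩→ {G}; cost 0
[col 3] ANRX: children A:{T}, NRX:{G} ∪→ {G,T}; cost 1
[col 3] AMNRX: children ANRX:{G,T}, M:{G} ∩→ {G}; cost 0
[col 4] NX: children N:{A}, X:{A} ∩→ {A}; cost 0
[col 4] NRX: children NX:{A}, R:{T} ∪→ {A,T}; cost 1
[col 4] ANRX: children A:{T}, NRX:{A,T} ∩→ {T}; cost 0
[col 4] AMNRX: children ANRX:{T}, M:{T} ∩→ {T}; cost 0
[col 5] NX: children N:{G}, X:{C} ∪→ {C,G}; cost 1
[col 5] NRX: children NX:{C,G}, R:{G} ∩→ {G}; cost 0
[col 5] ANRX: children A:{A}, NRX:{G} ∪→ {A,G}; cost 1
[col 5] AMNRX: children ANRX:{A,G}, M:{A} ∩→ {A}; cost 0
per-site changes: [2, 3, 2, 2, 1, 2]; total = 12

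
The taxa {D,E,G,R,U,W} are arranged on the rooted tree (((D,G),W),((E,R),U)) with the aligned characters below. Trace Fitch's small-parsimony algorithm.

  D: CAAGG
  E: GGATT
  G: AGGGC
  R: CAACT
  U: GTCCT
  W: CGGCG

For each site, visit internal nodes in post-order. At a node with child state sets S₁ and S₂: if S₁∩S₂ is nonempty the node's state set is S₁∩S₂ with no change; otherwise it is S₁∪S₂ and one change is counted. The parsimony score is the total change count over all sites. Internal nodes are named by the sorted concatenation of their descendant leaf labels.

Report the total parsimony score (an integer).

13

DG@0: {C} ∪ {A} = {A,C} (union, +1)
DGW@0: {A,C} ∩ {C} = {C} (intersection, +0)
ER@0: {G} ∪ {C} = {C,G} (union, +1)
ERU@0: {C,G} ∩ {G} = {G} (intersection, +0)
DEGRUW@0: {C} ∪ {G} = {C,G} (union, +1)
DG@1: {A} ∪ {G} = {A,G} (union, +1)
DGW@1: {A,G} ∩ {G} = {G} (intersection, +0)
ER@1: {G} ∪ {A} = {A,G} (union, +1)
ERU@1: {A,G} ∪ {T} = {A,G,T} (union, +1)
DEGRUW@1: {G} ∩ {A,G,T} = {G} (intersection, +0)
DG@2: {A} ∪ {G} = {A,G} (union, +1)
DGW@2: {A,G} ∩ {G} = {G} (intersection, +0)
ER@2: {A} ∩ {A} = {A} (intersection, +0)
ERU@2: {A} ∪ {C} = {A,C} (union, +1)
DEGRUW@2: {G} ∪ {A,C} = {A,C,G} (union, +1)
DG@3: {G} ∩ {G} = {G} (intersection, +0)
DGW@3: {G} ∪ {C} = {C,G} (union, +1)
ER@3: {T} ∪ {C} = {C,T} (union, +1)
ERU@3: {C,T} ∩ {C} = {C} (intersection, +0)
DEGRUW@3: {C,G} ∩ {C} = {C} (intersection, +0)
DG@4: {G} ∪ {C} = {C,G} (union, +1)
DGW@4: {C,G} ∩ {G} = {G} (intersection, +0)
ER@4: {T} ∩ {T} = {T} (intersection, +0)
ERU@4: {T} ∩ {T} = {T} (intersection, +0)
DEGRUW@4: {G} ∪ {T} = {G,T} (union, +1)
per-site changes: [3, 3, 3, 2, 2]; total = 13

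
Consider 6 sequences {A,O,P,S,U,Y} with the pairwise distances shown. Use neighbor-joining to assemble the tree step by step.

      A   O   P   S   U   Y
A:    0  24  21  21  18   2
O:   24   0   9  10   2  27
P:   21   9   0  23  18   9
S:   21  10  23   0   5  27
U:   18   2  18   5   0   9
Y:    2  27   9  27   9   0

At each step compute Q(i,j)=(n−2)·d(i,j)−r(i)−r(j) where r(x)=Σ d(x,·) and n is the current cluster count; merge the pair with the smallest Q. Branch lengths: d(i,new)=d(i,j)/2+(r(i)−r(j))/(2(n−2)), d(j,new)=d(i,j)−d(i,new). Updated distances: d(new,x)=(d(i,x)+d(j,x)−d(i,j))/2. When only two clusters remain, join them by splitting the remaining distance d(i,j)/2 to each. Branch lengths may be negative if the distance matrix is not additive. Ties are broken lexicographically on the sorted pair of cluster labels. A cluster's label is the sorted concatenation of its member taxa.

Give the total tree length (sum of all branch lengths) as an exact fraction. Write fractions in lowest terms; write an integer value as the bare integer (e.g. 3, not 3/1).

519/16

step 1: merge (A,Y) at d=2, Q=-152; branch lengths A→5/2, Y→-1/2; new cluster AY
  updated: d(AY,O)=49/2, d(AY,P)=14, d(AY,S)=23, d(AY,U)=25/2
step 2: merge (AY,P) at d=14, Q=-96; branch lengths AY→26/3, P→16/3; new cluster APY
  updated: d(APY,O)=39/4, d(APY,S)=16, d(APY,U)=33/4
step 3: merge (APY,O) at d=39/4, Q=-145/4; branch lengths APY→127/16, O→29/16; new cluster AOPY
  updated: d(AOPY,S)=65/8, d(AOPY,U)=1/4
step 4: merge (AOPY,S) at d=65/8, Q=-107/8; branch lengths AOPY→27/16, S→103/16; new cluster AOPSY
  updated: d(AOPSY,U)=-23/16
step 5: merge (AOPSY,U) at d=-23/16; branch lengths AOPSY→-23/32, U→-23/32; new cluster AOPSUY
final tree: (((((A:5/2,Y:-1/2):26/3,P:16/3):127/16,O:29/16):27/16,S:103/16):-23/32,U:-23/32)
total length: 519/16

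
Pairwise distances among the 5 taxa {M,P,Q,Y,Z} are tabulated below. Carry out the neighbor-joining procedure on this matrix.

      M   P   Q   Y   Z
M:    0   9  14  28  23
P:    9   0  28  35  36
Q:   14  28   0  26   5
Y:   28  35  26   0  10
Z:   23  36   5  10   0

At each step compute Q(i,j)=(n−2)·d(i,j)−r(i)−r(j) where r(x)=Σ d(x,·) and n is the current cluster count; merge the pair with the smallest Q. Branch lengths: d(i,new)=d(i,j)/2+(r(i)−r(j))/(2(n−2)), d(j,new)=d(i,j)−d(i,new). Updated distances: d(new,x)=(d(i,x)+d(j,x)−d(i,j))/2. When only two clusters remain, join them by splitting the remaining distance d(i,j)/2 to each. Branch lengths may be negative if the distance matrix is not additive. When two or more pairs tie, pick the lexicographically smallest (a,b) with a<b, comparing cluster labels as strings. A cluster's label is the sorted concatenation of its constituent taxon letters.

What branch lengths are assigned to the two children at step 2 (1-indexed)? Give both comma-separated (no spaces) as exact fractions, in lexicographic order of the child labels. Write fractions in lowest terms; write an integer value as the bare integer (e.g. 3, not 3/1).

27/2,3

1. join M+P (d=9, Q=-155) ⇒ MP; edges |M|=-7/6, |P|=61/6
  updated: d(MP,Q)=33/2, d(MP,Y)=27, d(MP,Z)=25
2. join MP+Q (d=33/2, Q=-83) ⇒ MPQ; edges |MP|=27/2, |Q|=3
  updated: d(MPQ,Y)=73/4, d(MPQ,Z)=27/4
3. join MPQ+Y (d=73/4, Q=-35) ⇒ MPQY; edges |MPQ|=15/2, |Y|=43/4
  updated: d(MPQY,Z)=-3/4
4. join MPQY+Z (d=-3/4) ⇒ MPQYZ; edges |MPQY|=-3/8, |Z|=-3/8
final tree: ((((M:-7/6,P:61/6):27/2,Q:3):15/2,Y:43/4):-3/8,Z:-3/8)
total length: 43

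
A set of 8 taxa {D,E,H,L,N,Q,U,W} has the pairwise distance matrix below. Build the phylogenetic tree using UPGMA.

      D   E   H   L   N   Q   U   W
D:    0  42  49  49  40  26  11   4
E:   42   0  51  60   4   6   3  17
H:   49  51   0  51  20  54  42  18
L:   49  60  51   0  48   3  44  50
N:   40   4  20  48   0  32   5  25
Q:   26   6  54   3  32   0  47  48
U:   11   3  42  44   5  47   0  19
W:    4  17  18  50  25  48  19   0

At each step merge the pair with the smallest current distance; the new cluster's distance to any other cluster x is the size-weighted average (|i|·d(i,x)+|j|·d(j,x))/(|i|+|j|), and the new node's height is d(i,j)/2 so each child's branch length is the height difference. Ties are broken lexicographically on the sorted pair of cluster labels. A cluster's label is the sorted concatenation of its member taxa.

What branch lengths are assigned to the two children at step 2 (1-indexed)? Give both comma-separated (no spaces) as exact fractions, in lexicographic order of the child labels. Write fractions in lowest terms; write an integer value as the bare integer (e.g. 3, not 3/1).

3/2,3/2

step 1: merge (E,U) at d=3; branch lengths E→3/2, U→3/2; new cluster EU
  updated: d(D,EU)=53/2, d(EU,H)=93/2, d(EU,L)=52, d(EU,N)=9/2, d(EU,Q)=53/2, d(EU,W)=18
step 2: merge (L,Q) at d=3; branch lengths L→3/2, Q→3/2; new cluster LQ
  updated: d(D,LQ)=75/2, d(EU,LQ)=157/4, d(H,LQ)=105/2, d(LQ,N)=40, d(LQ,W)=49
step 3: merge (D,W) at d=4; branch lengths D→2, W→2; new cluster DW
  updated: d(DW,EU)=89/4, d(DW,H)=67/2, d(DW,LQ)=173/4, d(DW,N)=65/2
step 4: merge (EU,N) at d=9/2; branch lengths EU→3/4, N→9/4; new cluster ENU
  updated: d(DW,ENU)=77/3, d(ENU,H)=113/3, d(ENU,LQ)=79/2
step 5: merge (DW,ENU) at d=77/3; branch lengths DW→65/6, ENU→127/12; new cluster DENUW
  updated: d(DENUW,H)=36, d(DENUW,LQ)=41
step 6: merge (DENUW,H) at d=36; branch lengths DENUW→31/6, H→18; new cluster DEHNUW
  updated: d(DEHNUW,LQ)=515/12
step 7: merge (DEHNUW,LQ) at d=515/12; branch lengths DEHNUW→83/24, LQ→479/24; new cluster DEHLNQUW
final tree: ((((D:2,W:2):65/6,((E:3/2,U:3/2):3/4,N:9/4):127/12):31/6,H:18):83/24,(L:3/2,Q:3/2):479/24)
total length: 81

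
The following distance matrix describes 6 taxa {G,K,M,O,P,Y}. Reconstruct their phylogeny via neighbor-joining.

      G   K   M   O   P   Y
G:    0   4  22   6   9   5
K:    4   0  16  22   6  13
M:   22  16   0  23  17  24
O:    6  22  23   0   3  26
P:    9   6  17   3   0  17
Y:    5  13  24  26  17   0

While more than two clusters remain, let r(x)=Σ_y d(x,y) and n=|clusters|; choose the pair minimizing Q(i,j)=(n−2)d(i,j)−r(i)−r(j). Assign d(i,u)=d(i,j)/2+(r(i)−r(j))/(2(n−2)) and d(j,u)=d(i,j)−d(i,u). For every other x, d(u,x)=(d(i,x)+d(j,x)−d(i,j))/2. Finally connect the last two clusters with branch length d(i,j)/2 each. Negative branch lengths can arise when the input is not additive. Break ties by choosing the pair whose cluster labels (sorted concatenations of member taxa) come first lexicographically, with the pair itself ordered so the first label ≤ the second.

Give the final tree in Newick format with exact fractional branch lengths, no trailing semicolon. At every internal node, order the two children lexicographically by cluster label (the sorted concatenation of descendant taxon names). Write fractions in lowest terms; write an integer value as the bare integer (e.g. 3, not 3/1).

((((G:-5/3,Y:20/3):29/8,K:19/8):21/8,M:101/8):47/16,(O:5,P:-2):47/16)

iteration 1: select O,P (d=3, Q=-120); attach at lengths (5, -2); label the merged cluster OP
  updated: d(G,OP)=6, d(K,OP)=25/2, d(M,OP)=37/2, d(OP,Y)=20
iteration 2: select G,Y (d=5, Q=-84); attach at lengths (-5/3, 20/3); label the merged cluster GY
  updated: d(GY,K)=6, d(GY,M)=41/2, d(GY,OP)=21/2
iteration 3: select GY,K (d=6, Q=-119/2); attach at lengths (29/8, 19/8); label the merged cluster GKY
  updated: d(GKY,M)=61/4, d(GKY,OP)=17/2
iteration 4: select GKY,M (d=61/4, Q=-169/4); attach at lengths (21/8, 101/8); label the merged cluster GKMY
  updated: d(GKMY,OP)=47/8
iteration 5: select GKMY,OP (d=47/8); attach at lengths (47/16, 47/16); label the merged cluster GKMOPY
final tree: ((((G:-5/3,Y:20/3):29/8,K:19/8):21/8,M:101/8):47/16,(O:5,P:-2):47/16)
total length: 281/8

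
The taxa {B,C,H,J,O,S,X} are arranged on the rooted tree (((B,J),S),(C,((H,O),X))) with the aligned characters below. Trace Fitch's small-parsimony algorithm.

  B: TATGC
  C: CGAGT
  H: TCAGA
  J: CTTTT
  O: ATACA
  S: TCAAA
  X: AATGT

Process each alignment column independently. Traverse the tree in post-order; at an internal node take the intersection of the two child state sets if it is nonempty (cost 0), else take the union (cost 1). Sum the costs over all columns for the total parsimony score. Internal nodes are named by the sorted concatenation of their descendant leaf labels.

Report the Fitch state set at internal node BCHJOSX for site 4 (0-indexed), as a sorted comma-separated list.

BJ@0: {T} ∪ {C} = {C,T} (union, +1)
BJS@0: {C,T} ∩ {T} = {T} (intersection, +0)
HO@0: {T} ∪ {A} = {A,T} (union, +1)
HOX@0: {A,T} ∩ {A} = {A} (intersection, +0)
CHOX@0: {C} ∪ {A} = {A,C} (union, +1)
BCHJOSX@0: {T} ∪ {A,C} = {A,C,T} (union, +1)
BJ@1: {A} ∪ {T} = {A,T} (union, +1)
BJS@1: {A,T} ∪ {C} = {A,C,T} (union, +1)
HO@1: {C} ∪ {T} = {C,T} (union, +1)
HOX@1: {C,T} ∪ {A} = {A,C,T} (union, +1)
CHOX@1: {G} ∪ {A,C,T} = {A,C,G,T} (union, +1)
BCHJOSX@1: {A,C,T} ∩ {A,C,G,T} = {A,C,T} (intersection, +0)
BJ@2: {T} ∩ {T} = {T} (intersection, +0)
BJS@2: {T} ∪ {A} = {A,T} (union, +1)
HO@2: {A} ∩ {A} = {A} (intersection, +0)
HOX@2: {A} ∪ {T} = {A,T} (union, +1)
CHOX@2: {A} ∩ {A,T} = {A} (intersection, +0)
BCHJOSX@2: {A,T} ∩ {A} = {A} (intersection, +0)
BJ@3: {G} ∪ {T} = {G,T} (union, +1)
BJS@3: {G,T} ∪ {A} = {A,G,T} (union, +1)
HO@3: {G} ∪ {C} = {C,G} (union, +1)
HOX@3: {C,G} ∩ {G} = {G} (intersection, +0)
CHOX@3: {G} ∩ {G} = {G} (intersection, +0)
BCHJOSX@3: {A,G,T} ∩ {G} = {G} (intersection, +0)
BJ@4: {C} ∪ {T} = {C,T} (union, +1)
BJS@4: {C,T} ∪ {A} = {A,C,T} (union, +1)
HO@4: {A} ∩ {A} = {A} (intersection, +0)
HOX@4: {A} ∪ {T} = {A,T} (union, +1)
CHOX@4: {T} ∩ {A,T} = {T} (intersection, +0)
BCHJOSX@4: {A,C,T} ∩ {T} = {T} (intersection, +0)
per-site changes: [4, 5, 2, 3, 3]; total = 17

T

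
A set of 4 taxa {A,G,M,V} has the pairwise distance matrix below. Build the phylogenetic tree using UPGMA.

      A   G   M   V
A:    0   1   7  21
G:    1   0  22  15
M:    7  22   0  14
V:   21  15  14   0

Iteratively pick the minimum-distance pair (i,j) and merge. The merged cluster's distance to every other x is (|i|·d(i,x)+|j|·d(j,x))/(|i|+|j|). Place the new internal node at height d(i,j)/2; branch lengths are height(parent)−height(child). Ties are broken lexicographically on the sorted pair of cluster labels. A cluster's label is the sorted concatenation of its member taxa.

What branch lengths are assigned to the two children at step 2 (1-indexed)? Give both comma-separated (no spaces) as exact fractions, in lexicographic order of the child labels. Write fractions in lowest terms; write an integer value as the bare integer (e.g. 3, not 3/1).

step 1: merge (A,G) at d=1; branch lengths A→1/2, G→1/2; new cluster AG
  updated: d(AG,M)=29/2, d(AG,V)=18
step 2: merge (M,V) at d=14; branch lengths M→7, V→7; new cluster MV
  updated: d(AG,MV)=65/4
step 3: merge (AG,MV) at d=65/4; branch lengths AG→61/8, MV→9/8; new cluster AGMV
final tree: ((A:1/2,G:1/2):61/8,(M:7,V:7):9/8)
total length: 95/4

7,7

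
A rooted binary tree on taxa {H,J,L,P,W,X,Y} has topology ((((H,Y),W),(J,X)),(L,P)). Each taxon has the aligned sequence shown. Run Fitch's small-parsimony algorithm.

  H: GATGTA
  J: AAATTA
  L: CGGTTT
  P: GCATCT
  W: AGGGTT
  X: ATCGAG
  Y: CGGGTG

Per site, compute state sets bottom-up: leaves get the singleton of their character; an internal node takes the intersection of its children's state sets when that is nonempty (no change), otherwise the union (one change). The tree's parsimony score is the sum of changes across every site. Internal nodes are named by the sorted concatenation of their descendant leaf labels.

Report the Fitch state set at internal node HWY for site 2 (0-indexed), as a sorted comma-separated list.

[col 0] HY: children H:{G}, Y:{C} ∪→ {C,G}; cost 1
[col 0] HWY: children HY:{C,G}, W:{A} ∪→ {A,C,G}; cost 1
[col 0] JX: children J:{A}, X:{A} ∩→ {A}; cost 0
[col 0] HJWXY: children HWY:{A,C,G}, JX:{A} ∩→ {A}; cost 0
[col 0] LP: children L:{C}, P:{G} ∪→ {C,G}; cost 1
[col 0] HJLPWXY: children HJWXY:{A}, LP:{C,G} ∪→ {A,C,G}; cost 1
[col 1] HY: children H:{A}, Y:{G} ∪→ {A,G}; cost 1
[col 1] HWY: children HY:{A,G}, W:{G} ∩→ {G}; cost 0
[col 1] JX: children J:{A}, X:{T} ∪→ {A,T}; cost 1
[col 1] HJWXY: children HWY:{G}, JX:{A,T} ∪→ {A,G,T}; cost 1
[col 1] LP: children L:{G}, P:{C} ∪→ {C,G}; cost 1
[col 1] HJLPWXY: children HJWXY:{A,G,T}, LP:{C,G} ∩→ {G}; cost 0
[col 2] HY: children H:{T}, Y:{G} ∪→ {G,T}; cost 1
[col 2] HWY: children HY:{G,T}, W:{G} ∩→ {G}; cost 0
[col 2] JX: children J:{A}, X:{C} ∪→ {A,C}; cost 1
[col 2] HJWXY: children HWY:{G}, JX:{A,C} ∪→ {A,C,G}; cost 1
[col 2] LP: children L:{G}, P:{A} ∪→ {A,G}; cost 1
[col 2] HJLPWXY: children HJWXY:{A,C,G}, LP:{A,G} ∩→ {A,G}; cost 0
[col 3] HY: children H:{G}, Y:{G} ∩→ {G}; cost 0
[col 3] HWY: children HY:{G}, W:{G} ∩→ {G}; cost 0
[col 3] JX: children J:{T}, X:{G} ∪→ {G,T}; cost 1
[col 3] HJWXY: children HWY:{G}, JX:{G,T} ∩→ {G}; cost 0
[col 3] LP: children L:{T}, P:{T} ∩→ {T}; cost 0
[col 3] HJLPWXY: children HJWXY:{G}, LP:{T} ∪→ {G,T}; cost 1
[col 4] HY: children H:{T}, Y:{T} ∩→ {T}; cost 0
[col 4] HWY: children HY:{T}, W:{T} ∩→ {T}; cost 0
[col 4] JX: children J:{T}, X:{A} ∪→ {A,T}; cost 1
[col 4] HJWXY: children HWY:{T}, JX:{A,T} ∩→ {T}; cost 0
[col 4] LP: children L:{T}, P:{C} ∪→ {C,T}; cost 1
[col 4] HJLPWXY: children HJWXY:{T}, LP:{C,T} ∩→ {T}; cost 0
[col 5] HY: children H:{A}, Y:{G} ∪→ {A,G}; cost 1
[col 5] HWY: children HY:{A,G}, W:{T} ∪→ {A,G,T}; cost 1
[col 5] JX: children J:{A}, X:{G} ∪→ {A,G}; cost 1
[col 5] HJWXY: children HWY:{A,G,T}, JX:{A,G} ∩→ {A,G}; cost 0
[col 5] LP: children L:{T}, P:{T} ∩→ {T}; cost 0
[col 5] HJLPWXY: children HJWXY:{A,G}, LP:{T} ∪→ {A,G,T}; cost 1
per-site changes: [4, 4, 4, 2, 2, 4]; total = 20

G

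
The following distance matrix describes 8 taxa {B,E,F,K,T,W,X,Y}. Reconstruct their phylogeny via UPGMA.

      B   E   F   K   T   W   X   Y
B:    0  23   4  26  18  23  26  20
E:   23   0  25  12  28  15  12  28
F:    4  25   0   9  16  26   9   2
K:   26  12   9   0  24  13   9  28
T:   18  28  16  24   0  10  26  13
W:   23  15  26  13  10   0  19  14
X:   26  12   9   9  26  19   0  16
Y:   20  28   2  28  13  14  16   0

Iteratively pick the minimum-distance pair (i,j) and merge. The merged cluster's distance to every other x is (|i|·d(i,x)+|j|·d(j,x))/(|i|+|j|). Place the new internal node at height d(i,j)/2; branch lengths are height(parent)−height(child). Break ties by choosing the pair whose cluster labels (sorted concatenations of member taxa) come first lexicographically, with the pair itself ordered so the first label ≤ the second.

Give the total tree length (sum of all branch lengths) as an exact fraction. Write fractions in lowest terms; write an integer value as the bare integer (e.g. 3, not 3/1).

158/3

iteration 1: select F,Y (d=2); attach at lengths (1, 1); label the merged cluster FY
  updated: d(B,FY)=12, d(E,FY)=53/2, d(FY,K)=37/2, d(FY,T)=29/2, d(FY,W)=20, d(FY,X)=25/2
iteration 2: select K,X (d=9); attach at lengths (9/2, 9/2); label the merged cluster KX
  updated: d(B,KX)=26, d(E,KX)=12, d(FY,KX)=31/2, d(KX,T)=25, d(KX,W)=16
iteration 3: select T,W (d=10); attach at lengths (5, 5); label the merged cluster TW
  updated: d(B,TW)=41/2, d(E,TW)=43/2, d(FY,TW)=69/4, d(KX,TW)=41/2
iteration 4: select B,FY (d=12); attach at lengths (6, 5); label the merged cluster BFY
  updated: d(BFY,E)=76/3, d(BFY,KX)=19, d(BFY,TW)=55/3
iteration 5: select E,KX (d=12); attach at lengths (6, 3/2); label the merged cluster EKX
  updated: d(BFY,EKX)=190/9, d(EKX,TW)=125/6
iteration 6: select BFY,TW (d=55/3); attach at lengths (19/6, 25/6); label the merged cluster BFTWY
  updated: d(BFTWY,EKX)=21
iteration 7: select BFTWY,EKX (d=21); attach at lengths (4/3, 9/2); label the merged cluster BEFKTWXY
final tree: (((B:6,(F:1,Y:1):5):19/6,(T:5,W:5):25/6):4/3,(E:6,(K:9/2,X:9/2):3/2):9/2)
total length: 158/3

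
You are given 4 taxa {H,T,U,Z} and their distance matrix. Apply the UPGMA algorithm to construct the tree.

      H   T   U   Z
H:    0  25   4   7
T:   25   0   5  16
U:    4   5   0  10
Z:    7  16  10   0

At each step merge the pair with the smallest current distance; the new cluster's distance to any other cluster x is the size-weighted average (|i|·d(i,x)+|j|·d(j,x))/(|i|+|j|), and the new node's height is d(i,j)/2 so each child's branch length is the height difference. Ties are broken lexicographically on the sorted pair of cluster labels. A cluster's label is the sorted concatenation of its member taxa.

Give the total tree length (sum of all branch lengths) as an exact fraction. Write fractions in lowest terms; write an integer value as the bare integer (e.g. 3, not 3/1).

259/12

iteration 1: select H,U (d=4); attach at lengths (2, 2); label the merged cluster HU
  updated: d(HU,T)=15, d(HU,Z)=17/2
iteration 2: select HU,Z (d=17/2); attach at lengths (9/4, 17/4); label the merged cluster HUZ
  updated: d(HUZ,T)=46/3
iteration 3: select HUZ,T (d=46/3); attach at lengths (41/12, 23/3); label the merged cluster HTUZ
final tree: (((H:2,U:2):9/4,Z:17/4):41/12,T:23/3)
total length: 259/12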